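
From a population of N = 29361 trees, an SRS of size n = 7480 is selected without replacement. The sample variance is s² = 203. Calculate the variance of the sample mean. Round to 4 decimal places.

0.0202

Under SRS without replacement, Var(ȳ) = (1 − f)·s²/n with f = n/N = 7480/29361 = 0.25475972.
Var(ȳ) = (1 − 0.25475972)·203/7480 = 0.74524028·0.027139037 = 0.020225104.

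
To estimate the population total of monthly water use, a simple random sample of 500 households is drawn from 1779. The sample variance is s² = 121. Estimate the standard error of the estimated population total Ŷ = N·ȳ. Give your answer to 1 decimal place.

Var(Ŷ) = N²·Var(ȳ) = N²·(1 − n/N)·s²/n.
f = 500/1779 = 0.28105677; Var(ȳ) = 0.71894323·121/500 = 0.17398426.
Var(Ŷ) = 1779² · 0.17398426 = 550632.52.
SE(Ŷ) = √(550632.52) = 742.0.

742.0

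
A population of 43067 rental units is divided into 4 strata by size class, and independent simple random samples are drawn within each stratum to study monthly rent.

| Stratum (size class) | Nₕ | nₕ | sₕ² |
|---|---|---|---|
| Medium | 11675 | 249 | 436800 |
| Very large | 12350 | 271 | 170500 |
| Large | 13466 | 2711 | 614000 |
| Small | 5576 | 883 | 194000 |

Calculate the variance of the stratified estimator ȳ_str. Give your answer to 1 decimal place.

197.6

Var(ȳ_str) = Σₕ Wₕ²(1 − fₕ)sₕ²/nₕ with Wₕ = Nₕ/N, N = 43067.
Medium: Wₕ = 0.27108923; term = 0.27108923²·(1 − 0.02132762)·436800/249 = 126.16682.
Very large: Wₕ = 0.28676249; term = 0.28676249²·(1 − 0.02194332)·170500/271 = 50.601547.
Large: Wₕ = 0.31267560; term = 0.31267560²·(1 − 0.20132185)·614000/2711 = 17.684738.
Small: Wₕ = 0.12947268; term = 0.12947268²·(1 − 0.15835725)·194000/883 = 3.0997388.
Sum = 197.55284.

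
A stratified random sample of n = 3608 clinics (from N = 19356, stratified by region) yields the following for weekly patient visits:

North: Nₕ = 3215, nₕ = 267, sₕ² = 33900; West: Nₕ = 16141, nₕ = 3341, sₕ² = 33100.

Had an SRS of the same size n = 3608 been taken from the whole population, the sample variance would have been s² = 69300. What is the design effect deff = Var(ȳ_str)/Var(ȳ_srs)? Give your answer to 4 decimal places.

0.5551

Var(ȳ_str) = Σ Wₕ²(1−fₕ)sₕ²/nₕ with Wₕ = Nₕ/19356:
  North: (3215/19356)²·(1−267/3215)·33900/267 = 3.211927
  West: (16141/19356)²·(1−3341/16141)·33100/3341 = 5.4633711
  → Var(ȳ_str) = 8.6752981.
Var(ȳ_srs) = (1 − 3608/19356)·69300/3608 = 15.627032.
deff = 8.6752981 / 15.627032 = 0.5551.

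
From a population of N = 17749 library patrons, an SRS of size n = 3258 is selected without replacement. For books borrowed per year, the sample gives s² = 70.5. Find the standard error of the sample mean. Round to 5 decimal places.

Under SRS without replacement, Var(ȳ) = (1 − f)·s²/n with f = n/N = 3258/17749 = 0.18355964.
Var(ȳ) = (1 − 0.18355964)·70.5/3258 = 0.81644036·0.021639042 = 0.017666988.
SE(ȳ) = √(0.017666988) = 0.13292.

0.13292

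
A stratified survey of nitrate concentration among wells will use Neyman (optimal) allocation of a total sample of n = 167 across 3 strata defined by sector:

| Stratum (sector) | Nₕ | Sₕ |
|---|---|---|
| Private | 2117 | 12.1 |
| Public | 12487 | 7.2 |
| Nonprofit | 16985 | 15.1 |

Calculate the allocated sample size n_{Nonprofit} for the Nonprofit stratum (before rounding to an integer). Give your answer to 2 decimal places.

Neyman allocation: nₕ = n·NₕSₕ / Σⱼ NⱼSⱼ.
Σ NⱼSⱼ = 2117·12.1 + 12487·7.2 + 16985·15.1 = 371995.6.
n_{Nonprofit} = 167·16985·15.1 / 371995.6 = 115.14.

115.14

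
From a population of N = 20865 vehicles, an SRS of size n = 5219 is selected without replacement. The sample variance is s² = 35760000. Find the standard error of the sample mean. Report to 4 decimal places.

71.6799

Under SRS without replacement, Var(ȳ) = (1 − f)·s²/n with f = n/N = 5219/20865 = 0.25013180.
Var(ȳ) = (1 − 0.25013180)·35760000/5219 = 0.74986820·6851.8873 = 5138.0124.
SE(ȳ) = √(5138.0124) = 71.6799.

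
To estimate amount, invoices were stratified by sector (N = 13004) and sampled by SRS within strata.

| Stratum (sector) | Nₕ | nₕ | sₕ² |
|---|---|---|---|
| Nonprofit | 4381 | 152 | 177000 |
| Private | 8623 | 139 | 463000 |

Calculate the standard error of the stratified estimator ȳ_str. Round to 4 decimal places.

39.6056

Var(ȳ_str) = Σₕ Wₕ²(1 − fₕ)sₕ²/nₕ with Wₕ = Nₕ/N, N = 13004.
Nonprofit: Wₕ = 0.33689634; term = 0.33689634²·(1 − 0.03469528)·177000/152 = 127.5812.
Private: Wₕ = 0.66310366; term = 0.66310366²·(1 − 0.01611968)·463000/139 = 1441.0243.
Sum = 1568.6055.
SE = √(1568.6055) = 39.6056.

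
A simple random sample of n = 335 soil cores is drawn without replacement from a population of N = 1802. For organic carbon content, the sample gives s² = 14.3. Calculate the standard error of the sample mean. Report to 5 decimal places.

0.18642

Under SRS without replacement, Var(ȳ) = (1 − f)·s²/n with f = n/N = 335/1802 = 0.18590455.
Var(ȳ) = (1 − 0.18590455)·14.3/335 = 0.81409545·0.042686567 = 0.03475094.
SE(ȳ) = √(0.03475094) = 0.18642.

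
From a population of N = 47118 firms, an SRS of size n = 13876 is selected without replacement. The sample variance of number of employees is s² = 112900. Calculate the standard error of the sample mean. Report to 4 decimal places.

Under SRS without replacement, Var(ȳ) = (1 − f)·s²/n with f = n/N = 13876/47118 = 0.29449467.
Var(ȳ) = (1 − 0.29449467)·112900/13876 = 0.70550533·8.1363505 = 5.7402386.
SE(ȳ) = √(5.7402386) = 2.3959.

2.3959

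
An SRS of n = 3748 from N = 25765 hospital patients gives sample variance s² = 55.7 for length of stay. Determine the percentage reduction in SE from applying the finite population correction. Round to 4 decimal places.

7.5591

f = n/N = 3748/25765 = 0.14546866.
SE_no-fpc = √(s²/n) = 0.12190676; SE_fpc = √((1−f)s²/n) = 0.11269167.
Ratio = √(1−f) = 0.92440864. Reduction = 100·(1 − 0.92440864) = 7.5591%.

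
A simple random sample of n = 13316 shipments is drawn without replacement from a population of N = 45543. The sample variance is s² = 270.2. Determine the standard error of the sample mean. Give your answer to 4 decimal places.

0.1198

Under SRS without replacement, Var(ȳ) = (1 − f)·s²/n with f = n/N = 13316/45543 = 0.29238302.
Var(ȳ) = (1 − 0.29238302)·270.2/13316 = 0.70761698·0.020291379 = 0.014358524.
SE(ȳ) = √(0.014358524) = 0.1198.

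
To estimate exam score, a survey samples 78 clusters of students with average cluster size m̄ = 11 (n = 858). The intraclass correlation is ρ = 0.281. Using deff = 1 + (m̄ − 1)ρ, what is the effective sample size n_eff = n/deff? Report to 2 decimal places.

deff = 1 + (11 − 1)·0.281 = 1 + 2.81 = 3.81.
n_eff = 858 / 3.81 = 225.20.

225.20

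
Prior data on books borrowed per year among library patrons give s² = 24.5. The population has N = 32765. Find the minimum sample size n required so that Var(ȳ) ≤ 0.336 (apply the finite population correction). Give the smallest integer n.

Without fpc, n₀ = s²/D = 24.5/0.336 = 72.9167.
With fpc, (1 − n/N)·s²/n ≤ D requires n ≥ n₀/(1 + n₀/N) = 72.9167/(1 + 72.9167/32765) = 72.7548.
Rounding up, n = 73.

73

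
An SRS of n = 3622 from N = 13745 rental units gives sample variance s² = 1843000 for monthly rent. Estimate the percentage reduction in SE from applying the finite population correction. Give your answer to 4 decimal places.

14.1812

f = n/N = 3622/13745 = 0.26351401.
SE_no-fpc = √(s²/n) = 22.557369; SE_fpc = √((1−f)s²/n) = 19.358455.
Ratio = √(1−f) = 0.85818762. Reduction = 100·(1 − 0.85818762) = 14.1812%.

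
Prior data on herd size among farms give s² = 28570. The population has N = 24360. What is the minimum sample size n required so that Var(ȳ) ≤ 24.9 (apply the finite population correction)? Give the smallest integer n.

1096

Without fpc, n₀ = s²/D = 28570/24.9 = 1147.3896.
With fpc, (1 − n/N)·s²/n ≤ D requires n ≥ n₀/(1 + n₀/N) = 1147.3896/(1 + 1147.3896/24360) = 1095.7770.
Rounding up, n = 1096.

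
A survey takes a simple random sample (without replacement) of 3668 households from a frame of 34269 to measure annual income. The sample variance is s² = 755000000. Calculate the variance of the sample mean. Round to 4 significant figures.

Under SRS without replacement, Var(ȳ) = (1 − f)·s²/n with f = n/N = 3668/34269 = 0.10703551.
Var(ȳ) = (1 − 0.10703551)·755000000/3668 = 0.89296449·205834.24 = 183802.67.

183800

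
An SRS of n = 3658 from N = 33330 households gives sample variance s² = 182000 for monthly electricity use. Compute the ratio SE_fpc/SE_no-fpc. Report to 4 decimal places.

f = n/N = 3658/33330 = 0.10975098.
SE_no-fpc = √(s²/n) = 7.053649; SE_fpc = √((1−f)s²/n) = 6.65533.
Ratio = √(1−f) = 0.94353009.

0.9435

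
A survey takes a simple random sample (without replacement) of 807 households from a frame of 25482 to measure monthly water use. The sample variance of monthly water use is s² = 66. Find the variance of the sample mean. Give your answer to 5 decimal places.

0.07919

Under SRS without replacement, Var(ȳ) = (1 − f)·s²/n with f = n/N = 807/25482 = 0.03166941.
Var(ȳ) = (1 − 0.03166941)·66/807 = 0.96833059·0.081784387 = 0.079194323.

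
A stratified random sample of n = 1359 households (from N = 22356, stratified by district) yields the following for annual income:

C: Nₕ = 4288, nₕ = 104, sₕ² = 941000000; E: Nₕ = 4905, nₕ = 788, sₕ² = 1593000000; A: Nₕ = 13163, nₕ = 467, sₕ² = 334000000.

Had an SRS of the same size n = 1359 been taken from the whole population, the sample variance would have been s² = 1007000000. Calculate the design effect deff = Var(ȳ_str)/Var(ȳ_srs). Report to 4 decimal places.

Var(ȳ_str) = Σ Wₕ²(1−fₕ)sₕ²/nₕ with Wₕ = Nₕ/22356:
  C: (4288/22356)²·(1−104/4288)·941000000/104 = 324798.89
  E: (4905/22356)²·(1−788/4905)·1593000000/788 = 81681.036
  A: (13163/22356)²·(1−467/13163)·334000000/467 = 239146.03
  → Var(ȳ_str) = 645625.96.
Var(ȳ_srs) = (1 − 1359/22356)·1007000000/1359 = 695942.18.
deff = 645625.96 / 695942.18 = 0.9277.

0.9277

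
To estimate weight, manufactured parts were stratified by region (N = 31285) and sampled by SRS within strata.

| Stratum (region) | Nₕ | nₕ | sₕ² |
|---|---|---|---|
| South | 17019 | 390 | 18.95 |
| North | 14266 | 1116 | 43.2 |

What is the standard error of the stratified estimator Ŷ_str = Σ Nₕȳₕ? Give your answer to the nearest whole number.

Var(Ŷ_str) = Σₕ Nₕ²(1 − fₕ)sₕ²/nₕ.
South: 17019²·(1 − 390/17019)·18.95/390 = 1.3751332 × 10^7.
North: 14266²·(1 − 1116/14266)·43.2/1116 = 7.2618542 × 10^6.
Sum = 2.1013186 × 10^7.
SE = √(2.1013186 × 10^7) = 4584.

4584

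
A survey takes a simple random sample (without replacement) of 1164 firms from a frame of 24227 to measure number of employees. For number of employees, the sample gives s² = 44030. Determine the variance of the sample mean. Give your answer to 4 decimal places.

36.0091

Under SRS without replacement, Var(ȳ) = (1 − f)·s²/n with f = n/N = 1164/24227 = 0.04804557.
Var(ȳ) = (1 − 0.04804557)·44030/1164 = 0.95195443·37.82646 = 36.009067.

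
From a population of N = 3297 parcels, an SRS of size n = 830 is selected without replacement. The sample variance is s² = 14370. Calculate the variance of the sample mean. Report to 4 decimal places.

Under SRS without replacement, Var(ȳ) = (1 − f)·s²/n with f = n/N = 830/3297 = 0.25174401.
Var(ȳ) = (1 − 0.25174401)·14370/830 = 0.74825599·17.313253 = 12.954745.

12.9547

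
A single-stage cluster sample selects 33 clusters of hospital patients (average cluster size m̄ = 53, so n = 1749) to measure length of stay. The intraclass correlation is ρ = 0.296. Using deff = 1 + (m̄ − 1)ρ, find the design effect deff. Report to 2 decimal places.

deff = 1 + (53 − 1)·0.296 = 1 + 15.392 = 16.392.

16.39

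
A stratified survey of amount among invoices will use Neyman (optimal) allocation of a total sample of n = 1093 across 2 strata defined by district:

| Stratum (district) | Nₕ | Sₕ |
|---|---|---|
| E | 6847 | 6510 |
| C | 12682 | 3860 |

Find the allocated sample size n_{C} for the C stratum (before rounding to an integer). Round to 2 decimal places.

Neyman allocation: nₕ = n·NₕSₕ / Σⱼ NⱼSⱼ.
Σ NⱼSⱼ = 6847·6510 + 12682·3860 = 9.352649 × 10^7.
n_{C} = 1093·12682·3860 / (9.352649 × 10^7) = 572.09.

572.09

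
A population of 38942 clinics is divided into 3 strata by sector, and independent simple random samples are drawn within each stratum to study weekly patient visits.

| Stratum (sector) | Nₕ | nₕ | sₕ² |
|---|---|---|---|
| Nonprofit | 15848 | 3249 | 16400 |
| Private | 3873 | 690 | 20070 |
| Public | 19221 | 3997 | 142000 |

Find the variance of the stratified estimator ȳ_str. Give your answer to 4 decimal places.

7.7563

Var(ȳ_str) = Σₕ Wₕ²(1 − fₕ)sₕ²/nₕ with Wₕ = Nₕ/N, N = 38942.
Nonprofit: Wₕ = 0.40696420; term = 0.40696420²·(1 − 0.20501010)·16400/3249 = 0.66461199.
Private: Wₕ = 0.09945560; term = 0.09945560²·(1 − 0.17815647)·20070/690 = 0.23645359.
Public: Wₕ = 0.49358020; term = 0.49358020²·(1 − 0.20794964)·142000/3997 = 6.8552365.
Sum = 7.7563021.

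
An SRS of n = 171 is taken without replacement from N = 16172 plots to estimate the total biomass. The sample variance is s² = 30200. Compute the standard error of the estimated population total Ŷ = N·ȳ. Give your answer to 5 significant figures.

213780

Var(Ŷ) = N²·Var(ȳ) = N²·(1 − n/N)·s²/n.
f = 171/16172 = 0.01057383; Var(ȳ) = 0.98942617·30200/171 = 174.74076.
Var(Ŷ) = 16172² · 174.74076 = 4.5700577 × 10^10.
SE(Ŷ) = √(4.5700577 × 10^10) = 213780.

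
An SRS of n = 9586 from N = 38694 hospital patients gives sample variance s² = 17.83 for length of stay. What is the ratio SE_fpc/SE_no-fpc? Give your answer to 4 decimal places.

f = n/N = 9586/38694 = 0.24773867.
SE_no-fpc = √(s²/n) = 0.043127766; SE_fpc = √((1−f)s²/n) = 0.037406005.
Ratio = √(1−f) = 0.86733000.

0.8673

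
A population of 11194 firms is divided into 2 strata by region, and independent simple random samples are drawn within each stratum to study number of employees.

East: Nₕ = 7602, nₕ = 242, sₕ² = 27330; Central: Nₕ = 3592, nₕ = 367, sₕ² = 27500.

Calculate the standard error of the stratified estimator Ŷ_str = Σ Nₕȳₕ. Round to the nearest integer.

84775

Var(Ŷ_str) = Σₕ Nₕ²(1 − fₕ)sₕ²/nₕ.
East: 7602²·(1 − 242/7602)·27330/242 = 6.3187321 × 10^9.
Central: 3592²·(1 − 367/3592)·27500/367 = 8.6802589 × 10^8.
Sum = 7.186758 × 10^9.
SE = √(7.186758 × 10^9) = 84775.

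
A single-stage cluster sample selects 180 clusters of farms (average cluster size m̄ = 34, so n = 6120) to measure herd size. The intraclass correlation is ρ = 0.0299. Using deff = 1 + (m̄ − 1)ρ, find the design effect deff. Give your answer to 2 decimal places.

deff = 1 + (34 − 1)·0.0299 = 1 + 0.9867 = 1.9867.

1.99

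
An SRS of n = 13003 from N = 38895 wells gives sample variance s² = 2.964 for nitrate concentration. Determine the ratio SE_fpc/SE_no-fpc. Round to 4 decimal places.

0.8159

f = n/N = 13003/38895 = 0.33431032.
SE_no-fpc = √(s²/n) = 0.015097927; SE_fpc = √((1−f)s²/n) = 0.01231837.
Ratio = √(1−f) = 0.81589808.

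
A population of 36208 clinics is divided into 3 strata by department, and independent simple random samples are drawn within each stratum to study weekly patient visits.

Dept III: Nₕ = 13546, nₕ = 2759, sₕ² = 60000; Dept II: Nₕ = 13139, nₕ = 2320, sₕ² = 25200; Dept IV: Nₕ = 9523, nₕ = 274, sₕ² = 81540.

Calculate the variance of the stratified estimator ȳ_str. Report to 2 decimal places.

Var(ȳ_str) = Σₕ Wₕ²(1 − fₕ)sₕ²/nₕ with Wₕ = Nₕ/N, N = 36208.
Dept III: Wₕ = 0.37411622; term = 0.37411622²·(1 − 0.20367636)·60000/2759 = 2.4238304.
Dept II: Wₕ = 0.36287561; term = 0.36287561²·(1 − 0.17657356)·25200/2320 = 1.1777495.
Dept IV: Wₕ = 0.26300817; term = 0.26300817²·(1 − 0.02877245)·81540/274 = 19.993077.
Sum = 23.594657.

23.59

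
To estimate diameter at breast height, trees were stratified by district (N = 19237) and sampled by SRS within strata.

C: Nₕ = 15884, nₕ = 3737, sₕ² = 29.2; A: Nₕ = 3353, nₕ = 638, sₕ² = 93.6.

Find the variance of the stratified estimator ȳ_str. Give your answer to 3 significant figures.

0.00768

Var(ȳ_str) = Σₕ Wₕ²(1 − fₕ)sₕ²/nₕ with Wₕ = Nₕ/N, N = 19237.
C: Wₕ = 0.82570047; term = 0.82570047²·(1 − 0.23526819)·29.2/3737 = 0.0040739339.
A: Wₕ = 0.17429953; term = 0.17429953²·(1 − 0.19027736)·93.6/638 = 0.0036089749.
Sum = 0.0076829088.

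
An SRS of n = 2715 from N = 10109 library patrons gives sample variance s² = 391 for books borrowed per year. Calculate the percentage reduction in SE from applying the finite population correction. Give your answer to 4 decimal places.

14.4765

f = n/N = 2715/10109 = 0.26857256.
SE_no-fpc = √(s²/n) = 0.37949273; SE_fpc = √((1−f)s²/n) = 0.32455558.
Ratio = √(1−f) = 0.85523531. Reduction = 100·(1 − 0.85523531) = 14.4765%.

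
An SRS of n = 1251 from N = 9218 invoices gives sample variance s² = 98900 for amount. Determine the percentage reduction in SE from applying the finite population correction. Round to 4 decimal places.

f = n/N = 1251/9218 = 0.13571274.
SE_no-fpc = √(s²/n) = 8.8913865; SE_fpc = √((1−f)s²/n) = 8.2660599.
Ratio = √(1−f) = 0.92967051. Reduction = 100·(1 − 0.92967051) = 7.0329%.

7.0329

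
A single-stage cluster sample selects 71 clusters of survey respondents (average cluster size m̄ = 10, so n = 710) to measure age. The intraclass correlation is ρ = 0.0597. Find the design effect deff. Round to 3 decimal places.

deff = 1 + (10 − 1)·0.0597 = 1 + 0.5373 = 1.5373.

1.537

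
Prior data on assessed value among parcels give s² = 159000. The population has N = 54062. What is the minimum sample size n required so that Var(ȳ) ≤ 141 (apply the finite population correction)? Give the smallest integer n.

Without fpc, n₀ = s²/D = 159000/141 = 1127.6596.
With fpc, (1 − n/N)·s²/n ≤ D requires n ≥ n₀/(1 + n₀/N) = 1127.6596/(1 + 1127.6596/54062) = 1104.6188.
Rounding up, n = 1105.

1105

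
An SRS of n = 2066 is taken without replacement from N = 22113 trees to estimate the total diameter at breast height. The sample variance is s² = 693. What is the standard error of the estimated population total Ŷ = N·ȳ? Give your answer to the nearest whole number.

Var(Ŷ) = N²·Var(ȳ) = N²·(1 − n/N)·s²/n.
f = 2066/22113 = 0.09342920; Var(ȳ) = 0.90657080·693/2066 = 0.30409175.
Var(Ŷ) = 22113² · 0.30409175 = 1.4869623 × 10^8.
SE(Ŷ) = √(1.4869623 × 10^8) = 12194.

12194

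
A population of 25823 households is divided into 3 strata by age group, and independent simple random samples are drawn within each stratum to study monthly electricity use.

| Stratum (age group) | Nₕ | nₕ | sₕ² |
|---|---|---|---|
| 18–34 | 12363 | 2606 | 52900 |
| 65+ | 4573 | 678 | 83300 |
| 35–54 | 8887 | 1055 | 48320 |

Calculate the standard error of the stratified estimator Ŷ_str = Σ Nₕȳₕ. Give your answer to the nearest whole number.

88458

Var(Ŷ_str) = Σₕ Nₕ²(1 − fₕ)sₕ²/nₕ.
18–34: 12363²·(1 − 2606/12363)·52900/2606 = 2.4486202 × 10^9.
65+: 4573²·(1 − 678/4573)·83300/678 = 2.1883862 × 10^9.
35–54: 8887²·(1 − 1055/8887)·48320/1055 = 3.1878826 × 10^9.
Sum = 7.824889 × 10^9.
SE = √(7.824889 × 10^9) = 88458.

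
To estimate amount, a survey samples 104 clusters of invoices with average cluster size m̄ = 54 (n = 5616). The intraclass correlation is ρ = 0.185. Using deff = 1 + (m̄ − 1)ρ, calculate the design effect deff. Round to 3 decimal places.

10.805

deff = 1 + (54 − 1)·0.185 = 1 + 9.805 = 10.805.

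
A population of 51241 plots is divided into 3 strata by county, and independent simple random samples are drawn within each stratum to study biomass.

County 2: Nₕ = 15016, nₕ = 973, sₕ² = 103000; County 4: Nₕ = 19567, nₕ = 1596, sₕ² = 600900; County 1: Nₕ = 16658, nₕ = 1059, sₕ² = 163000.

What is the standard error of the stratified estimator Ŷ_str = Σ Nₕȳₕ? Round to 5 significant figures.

441260

Var(Ŷ_str) = Σₕ Nₕ²(1 − fₕ)sₕ²/nₕ.
County 2: 15016²·(1 − 973/15016)·103000/973 = 2.2322279 × 10^10.
County 4: 19567²·(1 − 1596/19567)·600900/1596 = 1.3239324 × 10^11.
County 1: 16658²·(1 − 1059/16658)·163000/1059 = 3.9995512 × 10^10.
Sum = 1.9471103 × 10^11.
SE = √(1.9471103 × 10^11) = 441260.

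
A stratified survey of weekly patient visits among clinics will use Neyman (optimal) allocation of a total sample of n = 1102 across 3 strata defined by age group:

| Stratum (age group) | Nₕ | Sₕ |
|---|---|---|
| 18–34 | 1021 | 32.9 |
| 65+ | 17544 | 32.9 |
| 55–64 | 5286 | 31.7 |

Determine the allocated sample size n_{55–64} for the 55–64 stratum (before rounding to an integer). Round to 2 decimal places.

Neyman allocation: nₕ = n·NₕSₕ / Σⱼ NⱼSⱼ.
Σ NⱼSⱼ = 1021·32.9 + 17544·32.9 + 5286·31.7 = 778354.7.
n_{55–64} = 1102·5286·31.7 / 778354.7 = 237.24.

237.24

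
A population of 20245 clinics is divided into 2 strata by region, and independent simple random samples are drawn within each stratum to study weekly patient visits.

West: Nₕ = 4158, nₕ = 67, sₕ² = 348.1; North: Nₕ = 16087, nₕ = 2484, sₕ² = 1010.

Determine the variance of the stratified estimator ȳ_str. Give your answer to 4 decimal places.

0.4327

Var(ȳ_str) = Σₕ Wₕ²(1 − fₕ)sₕ²/nₕ with Wₕ = Nₕ/N, N = 20245.
West: Wₕ = 0.20538405; term = 0.20538405²·(1 − 0.01611352)·348.1/67 = 0.21562923.
North: Wₕ = 0.79461595; term = 0.79461595²·(1 − 0.15441039)·1010/2484 = 0.21709208.
Sum = 0.43272131.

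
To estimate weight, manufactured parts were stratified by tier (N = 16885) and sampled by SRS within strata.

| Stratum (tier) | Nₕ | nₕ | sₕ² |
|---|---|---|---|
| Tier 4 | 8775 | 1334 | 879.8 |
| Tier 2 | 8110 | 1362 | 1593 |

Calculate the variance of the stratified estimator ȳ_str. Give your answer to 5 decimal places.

0.37555

Var(ȳ_str) = Σₕ Wₕ²(1 − fₕ)sₕ²/nₕ with Wₕ = Nₕ/N, N = 16885.
Tier 4: Wₕ = 0.51969203; term = 0.51969203²·(1 − 0.15202279)·879.8/1334 = 0.15104433.
Tier 2: Wₕ = 0.48030797; term = 0.48030797²·(1 − 0.16794081)·1593/1362 = 0.22450833.
Sum = 0.37555266.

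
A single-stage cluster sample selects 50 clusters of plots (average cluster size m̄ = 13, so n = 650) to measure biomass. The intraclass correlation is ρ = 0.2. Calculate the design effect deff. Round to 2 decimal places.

3.40

deff = 1 + (13 − 1)·0.2 = 1 + 2.4 = 3.4.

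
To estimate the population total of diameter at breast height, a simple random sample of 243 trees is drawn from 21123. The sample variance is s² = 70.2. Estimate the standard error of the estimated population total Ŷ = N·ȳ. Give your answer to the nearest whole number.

11288

Var(Ŷ) = N²·Var(ȳ) = N²·(1 − n/N)·s²/n.
f = 243/21123 = 0.01150405; Var(ȳ) = 0.98849595·70.2/243 = 0.2855655.
Var(Ŷ) = 21123² · 0.2855655 = 1.2741394 × 10^8.
SE(Ŷ) = √(1.2741394 × 10^8) = 11288.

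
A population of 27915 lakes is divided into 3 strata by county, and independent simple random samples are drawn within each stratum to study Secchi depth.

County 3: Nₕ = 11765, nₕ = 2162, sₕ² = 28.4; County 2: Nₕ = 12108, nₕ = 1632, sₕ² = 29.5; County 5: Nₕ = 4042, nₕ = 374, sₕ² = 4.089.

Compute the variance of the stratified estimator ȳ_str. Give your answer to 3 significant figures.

0.00505

Var(ȳ_str) = Σₕ Wₕ²(1 − fₕ)sₕ²/nₕ with Wₕ = Nₕ/N, N = 27915.
County 3: Wₕ = 0.42145800; term = 0.42145800²·(1 − 0.18376541)·28.4/2162 = 0.0019045231.
County 2: Wₕ = 0.43374530; term = 0.43374530²·(1 − 0.13478692)·29.5/1632 = 0.0029423511.
County 5: Wₕ = 0.14479670; term = 0.14479670²·(1 − 0.09252845)·4.089/374 = 2.0801559 × 10^-4.
Sum = 0.0050548898.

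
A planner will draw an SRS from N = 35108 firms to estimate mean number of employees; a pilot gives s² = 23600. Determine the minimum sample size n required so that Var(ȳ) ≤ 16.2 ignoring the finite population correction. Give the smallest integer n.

1457

Without fpc, n₀ = s²/D = 23600/16.2 = 1456.7901.
Rounding up, n = 1457.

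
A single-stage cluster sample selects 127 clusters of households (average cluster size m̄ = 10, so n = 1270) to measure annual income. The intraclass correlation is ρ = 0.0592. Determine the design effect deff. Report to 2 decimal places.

1.53

deff = 1 + (10 − 1)·0.0592 = 1 + 0.5328 = 1.5328.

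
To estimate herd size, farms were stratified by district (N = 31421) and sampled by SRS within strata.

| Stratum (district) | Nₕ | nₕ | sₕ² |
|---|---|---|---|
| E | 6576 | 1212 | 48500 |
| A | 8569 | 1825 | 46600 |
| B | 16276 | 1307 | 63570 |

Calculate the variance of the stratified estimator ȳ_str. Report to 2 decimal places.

14.93

Var(ȳ_str) = Σₕ Wₕ²(1 − fₕ)sₕ²/nₕ with Wₕ = Nₕ/N, N = 31421.
E: Wₕ = 0.20928678; term = 0.20928678²·(1 − 0.18430657)·48500/1212 = 1.4297157.
A: Wₕ = 0.27271570; term = 0.27271570²·(1 − 0.21297701)·46600/1825 = 1.4946199.
B: Wₕ = 0.51799752; term = 0.51799752²·(1 − 0.08030229)·63570/1307 = 12.002649.
Sum = 14.926985.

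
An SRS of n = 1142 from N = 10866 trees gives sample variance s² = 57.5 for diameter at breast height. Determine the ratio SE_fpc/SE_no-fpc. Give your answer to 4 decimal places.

0.9460

f = n/N = 1142/10866 = 0.10509847.
SE_no-fpc = √(s²/n) = 0.22438864; SE_fpc = √((1−f)s²/n) = 0.21226994.
Ratio = √(1−f) = 0.94599235.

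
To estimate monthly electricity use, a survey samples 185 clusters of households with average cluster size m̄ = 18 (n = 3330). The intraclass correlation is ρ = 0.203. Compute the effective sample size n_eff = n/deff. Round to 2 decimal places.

748.15

deff = 1 + (18 − 1)·0.203 = 1 + 3.451 = 4.451.
n_eff = 3330 / 4.451 = 748.15.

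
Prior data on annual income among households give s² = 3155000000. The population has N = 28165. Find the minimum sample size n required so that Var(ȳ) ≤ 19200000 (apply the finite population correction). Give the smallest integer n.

Without fpc, n₀ = s²/D = 3155000000/19200000 = 164.3229.
With fpc, (1 − n/N)·s²/n ≤ D requires n ≥ n₀/(1 + n₀/N) = 164.3229/(1 + 164.3229/28165) = 163.3698.
Rounding up, n = 164.

164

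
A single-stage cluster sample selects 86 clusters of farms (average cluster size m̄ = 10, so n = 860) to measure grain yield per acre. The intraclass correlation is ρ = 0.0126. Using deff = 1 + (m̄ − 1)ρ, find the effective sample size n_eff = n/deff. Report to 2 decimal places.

deff = 1 + (10 − 1)·0.0126 = 1 + 0.1134 = 1.1134.
n_eff = 860 / 1.1134 = 772.41.

772.41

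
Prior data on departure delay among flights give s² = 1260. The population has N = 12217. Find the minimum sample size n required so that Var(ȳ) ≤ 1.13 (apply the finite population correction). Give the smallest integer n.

1022

Without fpc, n₀ = s²/D = 1260/1.13 = 1115.0442.
With fpc, (1 − n/N)·s²/n ≤ D requires n ≥ n₀/(1 + n₀/N) = 1115.0442/(1 + 1115.0442/12217) = 1021.7859.
Rounding up, n = 1022.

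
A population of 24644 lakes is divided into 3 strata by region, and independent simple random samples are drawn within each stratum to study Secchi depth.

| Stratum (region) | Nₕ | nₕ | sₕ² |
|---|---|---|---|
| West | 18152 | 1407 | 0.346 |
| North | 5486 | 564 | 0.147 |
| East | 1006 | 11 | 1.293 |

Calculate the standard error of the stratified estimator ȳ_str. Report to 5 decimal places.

0.01812

Var(ȳ_str) = Σₕ Wₕ²(1 − fₕ)sₕ²/nₕ with Wₕ = Nₕ/N, N = 24644.
West: Wₕ = 0.73656874; term = 0.73656874²·(1 − 0.07751212)·0.346/1407 = 1.2307483 × 10^-4.
North: Wₕ = 0.22260997; term = 0.22260997²·(1 − 0.10280715)·0.147/564 = 1.1588127 × 10^-5.
East: Wₕ = 0.04082130; term = 0.04082130²·(1 − 0.01093439)·1.293/11 = 1.937334 × 10^-4.
Sum = 3.2839636 × 10^-4.
SE = √(3.2839636 × 10^-4) = 0.01812.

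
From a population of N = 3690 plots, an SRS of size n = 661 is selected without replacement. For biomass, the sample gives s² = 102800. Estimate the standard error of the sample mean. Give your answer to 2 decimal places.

11.30

Under SRS without replacement, Var(ȳ) = (1 − f)·s²/n with f = n/N = 661/3690 = 0.17913279.
Var(ȳ) = (1 − 0.17913279)·102800/661 = 0.82086721·155.52194 = 127.66286.
SE(ȳ) = √(127.66286) = 11.30.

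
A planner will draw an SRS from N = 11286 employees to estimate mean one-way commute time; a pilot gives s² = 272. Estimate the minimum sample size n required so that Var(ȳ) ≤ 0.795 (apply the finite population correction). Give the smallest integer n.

333

Without fpc, n₀ = s²/D = 272/0.795 = 342.1384.
With fpc, (1 − n/N)·s²/n ≤ D requires n ≥ n₀/(1 + n₀/N) = 342.1384/(1 + 342.1384/11286) = 332.0716.
Rounding up, n = 333.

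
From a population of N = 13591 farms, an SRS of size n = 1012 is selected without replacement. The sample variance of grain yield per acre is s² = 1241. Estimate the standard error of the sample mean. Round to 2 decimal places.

1.07

Under SRS without replacement, Var(ȳ) = (1 − f)·s²/n with f = n/N = 1012/13591 = 0.07446104.
Var(ȳ) = (1 − 0.07446104)·1241/1012 = 0.92553896·1.2262846 = 1.1349742.
SE(ȳ) = √(1.1349742) = 1.07.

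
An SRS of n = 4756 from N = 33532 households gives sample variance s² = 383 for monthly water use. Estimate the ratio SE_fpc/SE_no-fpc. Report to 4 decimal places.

0.9264

f = n/N = 4756/33532 = 0.14183467.
SE_no-fpc = √(s²/n) = 0.28377783; SE_fpc = √((1−f)s²/n) = 0.26288387.
Ratio = √(1−f) = 0.92637214.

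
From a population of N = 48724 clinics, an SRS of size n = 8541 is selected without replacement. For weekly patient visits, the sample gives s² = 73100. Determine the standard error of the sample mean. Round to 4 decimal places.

2.6568

Under SRS without replacement, Var(ȳ) = (1 − f)·s²/n with f = n/N = 8541/48724 = 0.17529349.
Var(ȳ) = (1 − 0.17529349)·73100/8541 = 0.82470651·8.5587168 = 7.0584294.
SE(ȳ) = √(7.0584294) = 2.6568.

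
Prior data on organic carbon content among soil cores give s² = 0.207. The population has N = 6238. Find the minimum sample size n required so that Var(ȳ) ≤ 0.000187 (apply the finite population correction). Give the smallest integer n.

941

Without fpc, n₀ = s²/D = 0.207/0.000187 = 1106.9519.
With fpc, (1 − n/N)·s²/n ≤ D requires n ≥ n₀/(1 + n₀/N) = 1106.9519/(1 + 1106.9519/6238) = 940.1241.
Rounding up, n = 941.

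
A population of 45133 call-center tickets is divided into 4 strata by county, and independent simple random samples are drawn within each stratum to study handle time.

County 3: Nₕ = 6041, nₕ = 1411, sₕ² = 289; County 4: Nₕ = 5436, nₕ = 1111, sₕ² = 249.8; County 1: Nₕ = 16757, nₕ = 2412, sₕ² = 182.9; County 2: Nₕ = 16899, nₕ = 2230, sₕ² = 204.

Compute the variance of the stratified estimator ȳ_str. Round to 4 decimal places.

0.0255

Var(ȳ_str) = Σₕ Wₕ²(1 − fₕ)sₕ²/nₕ with Wₕ = Nₕ/N, N = 45133.
County 3: Wₕ = 0.13384885; term = 0.13384885²·(1 − 0.23357060)·289/1411 = 0.0028123687.
County 4: Wₕ = 0.12044402; term = 0.12044402²·(1 − 0.20437822)·249.8/1111 = 0.0025951086.
County 1: Wₕ = 0.37128044; term = 0.37128044²·(1 − 0.14393985)·182.9/2412 = 0.0089483883.
County 2: Wₕ = 0.37442669; term = 0.37442669²·(1 − 0.13196047)·204/2230 = 0.011132646.
Sum = 0.025488512.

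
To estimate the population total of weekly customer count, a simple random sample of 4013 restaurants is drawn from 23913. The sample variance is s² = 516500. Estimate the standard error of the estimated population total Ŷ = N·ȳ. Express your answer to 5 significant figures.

Var(Ŷ) = N²·Var(ȳ) = N²·(1 − n/N)·s²/n.
f = 4013/23913 = 0.16781667; Var(ȳ) = 0.83218333·516500/4013 = 107.10757.
Var(Ŷ) = 23913² · 107.10757 = 6.124749 × 10^10.
SE(Ŷ) = √(6.124749 × 10^10) = 247480.

247480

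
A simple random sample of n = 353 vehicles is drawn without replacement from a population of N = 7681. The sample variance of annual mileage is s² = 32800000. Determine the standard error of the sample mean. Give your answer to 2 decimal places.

Under SRS without replacement, Var(ȳ) = (1 − f)·s²/n with f = n/N = 353/7681 = 0.04595756.
Var(ȳ) = (1 − 0.04595756)·32800000/353 = 0.95404244·92917.847 = 88647.57.
SE(ȳ) = √(88647.57) = 297.74.

297.74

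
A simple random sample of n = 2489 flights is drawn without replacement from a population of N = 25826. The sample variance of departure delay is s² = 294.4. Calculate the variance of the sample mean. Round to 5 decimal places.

0.10688

Under SRS without replacement, Var(ȳ) = (1 − f)·s²/n with f = n/N = 2489/25826 = 0.09637575.
Var(ȳ) = (1 − 0.09637575)·294.4/2489 = 0.90362425·0.11828043 = 0.10688107.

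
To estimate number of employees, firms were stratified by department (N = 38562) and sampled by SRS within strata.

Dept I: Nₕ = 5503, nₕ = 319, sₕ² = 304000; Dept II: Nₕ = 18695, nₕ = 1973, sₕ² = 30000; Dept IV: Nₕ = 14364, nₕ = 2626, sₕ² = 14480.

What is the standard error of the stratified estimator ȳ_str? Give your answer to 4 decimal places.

4.7015

Var(ȳ_str) = Σₕ Wₕ²(1 − fₕ)sₕ²/nₕ with Wₕ = Nₕ/N, N = 38562.
Dept I: Wₕ = 0.14270525; term = 0.14270525²·(1 − 0.05796838)·304000/319 = 18.282194.
Dept II: Wₕ = 0.48480369; term = 0.48480369²·(1 − 0.10553624)·30000/1973 = 3.1966034.
Dept IV: Wₕ = 0.37249105; term = 0.37249105²·(1 − 0.18281816)·14480/2626 = 0.62520759.
Sum = 22.104005.
SE = √(22.104005) = 4.7015.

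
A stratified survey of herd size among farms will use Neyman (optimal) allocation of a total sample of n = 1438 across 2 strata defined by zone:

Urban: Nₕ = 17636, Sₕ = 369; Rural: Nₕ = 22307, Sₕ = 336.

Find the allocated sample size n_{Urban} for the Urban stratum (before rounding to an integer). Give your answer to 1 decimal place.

Neyman allocation: nₕ = n·NₕSₕ / Σⱼ NⱼSⱼ.
Σ NⱼSⱼ = 17636·369 + 22307·336 = 1.4002836 × 10^7.
n_{Urban} = 1438·17636·369 / (1.4002836 × 10^7) = 668.3.

668.3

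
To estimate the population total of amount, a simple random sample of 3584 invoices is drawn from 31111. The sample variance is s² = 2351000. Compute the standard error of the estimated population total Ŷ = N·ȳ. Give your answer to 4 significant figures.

749500

Var(Ŷ) = N²·Var(ȳ) = N²·(1 − n/N)·s²/n.
f = 3584/31111 = 0.11520041; Var(ȳ) = 0.88479959·2351000/3584 = 580.40286.
Var(Ŷ) = 31111² · 580.40286 = 5.6176863 × 10^11.
SE(Ŷ) = √(5.6176863 × 10^11) = 749500.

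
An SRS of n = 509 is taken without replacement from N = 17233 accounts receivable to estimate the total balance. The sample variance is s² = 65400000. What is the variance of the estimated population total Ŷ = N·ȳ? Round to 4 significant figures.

Var(Ŷ) = N²·Var(ȳ) = N²·(1 − n/N)·s²/n.
f = 509/17233 = 0.02953635; Var(ȳ) = 0.97046365·65400000/509 = 124692.19.
Var(Ŷ) = 17233² · 124692.19 = 3.7030624 × 10^13.

3.703 × 10^13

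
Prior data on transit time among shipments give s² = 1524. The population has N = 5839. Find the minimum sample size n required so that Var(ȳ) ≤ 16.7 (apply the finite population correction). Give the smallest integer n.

Without fpc, n₀ = s²/D = 1524/16.7 = 91.2575.
With fpc, (1 − n/N)·s²/n ≤ D requires n ≥ n₀/(1 + n₀/N) = 91.2575/(1 + 91.2575/5839) = 89.8532.
Rounding up, n = 90.

90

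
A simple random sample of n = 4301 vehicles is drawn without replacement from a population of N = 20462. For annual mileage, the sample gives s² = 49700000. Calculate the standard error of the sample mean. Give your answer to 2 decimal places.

95.53

Under SRS without replacement, Var(ȳ) = (1 − f)·s²/n with f = n/N = 4301/20462 = 0.21019451.
Var(ȳ) = (1 − 0.21019451)·49700000/4301 = 0.78980549·11555.452 = 9126.5596.
SE(ȳ) = √(9126.5596) = 95.53.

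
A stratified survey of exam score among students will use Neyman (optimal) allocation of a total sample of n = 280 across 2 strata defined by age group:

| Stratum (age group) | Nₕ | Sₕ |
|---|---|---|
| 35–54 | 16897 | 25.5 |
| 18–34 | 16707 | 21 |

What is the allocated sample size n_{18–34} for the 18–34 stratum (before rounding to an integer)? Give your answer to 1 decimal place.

Neyman allocation: nₕ = n·NₕSₕ / Σⱼ NⱼSⱼ.
Σ NⱼSⱼ = 16897·25.5 + 16707·21 = 781720.5.
n_{18–34} = 280·16707·21 / 781720.5 = 125.7.

125.7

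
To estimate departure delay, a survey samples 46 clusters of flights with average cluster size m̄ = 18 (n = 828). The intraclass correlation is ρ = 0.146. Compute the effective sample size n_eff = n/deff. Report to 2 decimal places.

237.79

deff = 1 + (18 − 1)·0.146 = 1 + 2.482 = 3.482.
n_eff = 828 / 3.482 = 237.79.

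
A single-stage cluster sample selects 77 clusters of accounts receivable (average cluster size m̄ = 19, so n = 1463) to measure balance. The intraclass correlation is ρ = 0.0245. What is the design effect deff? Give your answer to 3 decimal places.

deff = 1 + (19 − 1)·0.0245 = 1 + 0.441 = 1.441.

1.441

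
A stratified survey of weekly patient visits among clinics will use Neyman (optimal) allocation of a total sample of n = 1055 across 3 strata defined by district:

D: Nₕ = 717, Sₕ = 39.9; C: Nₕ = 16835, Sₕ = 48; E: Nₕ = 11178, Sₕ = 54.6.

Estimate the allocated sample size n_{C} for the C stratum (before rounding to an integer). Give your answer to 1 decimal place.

Neyman allocation: nₕ = n·NₕSₕ / Σⱼ NⱼSⱼ.
Σ NⱼSⱼ = 717·39.9 + 16835·48 + 11178·54.6 = 1.4470071 × 10^6.
n_{C} = 1055·16835·48 / (1.4470071 × 10^6) = 589.2.

589.2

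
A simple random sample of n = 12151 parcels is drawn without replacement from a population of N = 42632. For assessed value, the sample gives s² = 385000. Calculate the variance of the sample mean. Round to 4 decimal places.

Under SRS without replacement, Var(ȳ) = (1 − f)·s²/n with f = n/N = 12151/42632 = 0.28502064.
Var(ȳ) = (1 − 0.28502064)·385000/12151 = 0.71497936·31.684635 = 22.65386.

22.6539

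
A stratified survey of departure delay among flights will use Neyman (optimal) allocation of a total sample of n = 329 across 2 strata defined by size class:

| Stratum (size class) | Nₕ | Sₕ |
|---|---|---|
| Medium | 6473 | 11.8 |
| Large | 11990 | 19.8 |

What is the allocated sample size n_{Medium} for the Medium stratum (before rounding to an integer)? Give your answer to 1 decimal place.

80.1

Neyman allocation: nₕ = n·NₕSₕ / Σⱼ NⱼSⱼ.
Σ NⱼSⱼ = 6473·11.8 + 11990·19.8 = 313783.4.
n_{Medium} = 329·6473·11.8 / 313783.4 = 80.1.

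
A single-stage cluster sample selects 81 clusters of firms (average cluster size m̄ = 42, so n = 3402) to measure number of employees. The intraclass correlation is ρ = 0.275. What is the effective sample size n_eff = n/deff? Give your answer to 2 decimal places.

277.15

deff = 1 + (42 − 1)·0.275 = 1 + 11.275 = 12.275.
n_eff = 3402 / 12.275 = 277.15.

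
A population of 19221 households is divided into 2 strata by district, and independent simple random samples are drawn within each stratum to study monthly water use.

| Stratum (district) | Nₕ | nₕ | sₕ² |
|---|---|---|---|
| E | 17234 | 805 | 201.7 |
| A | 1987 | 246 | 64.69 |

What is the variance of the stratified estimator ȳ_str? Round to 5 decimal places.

0.19449

Var(ȳ_str) = Σₕ Wₕ²(1 − fₕ)sₕ²/nₕ with Wₕ = Nₕ/N, N = 19221.
E: Wₕ = 0.89662348; term = 0.89662348²·(1 − 0.04670999)·201.7/805 = 0.1920239.
A: Wₕ = 0.10337652; term = 0.10337652²·(1 − 0.12380473)·64.69/246 = 0.0024623327.
Sum = 0.19448623.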